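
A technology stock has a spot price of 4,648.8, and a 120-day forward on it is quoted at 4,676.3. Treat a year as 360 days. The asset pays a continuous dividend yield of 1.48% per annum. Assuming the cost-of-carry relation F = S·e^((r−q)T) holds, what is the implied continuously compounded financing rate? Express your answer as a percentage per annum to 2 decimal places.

From F = S·e^((r−q)T): (r − q) = ln(F/S)/T
ln(4676.3/4648.8) = ln(1.005916) = 0.005899
(r − q) = 0.005899 / (120/360) = 0.017697
r = ln(F/S)/T + q = 0.017697 + 0.0148 = 0.032497
r = 3.25%

3.25%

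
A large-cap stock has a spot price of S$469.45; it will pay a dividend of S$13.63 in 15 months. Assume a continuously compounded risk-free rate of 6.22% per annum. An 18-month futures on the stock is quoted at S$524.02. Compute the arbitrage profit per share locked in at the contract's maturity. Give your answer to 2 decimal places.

PV(dividends) I = 13.63·e^(−0.0622·15/12) = 12.6104
Fair futures F* = (S − I)·e^(rT) = (469.45 − 12.6104)·e^0.093300 = 456.8396 × 1.097791 = 501.5144
Market S$524.02 > fair 501.5144: forward overpriced → cash-and-carry (borrow at r, buy the stock and collect the dividends, short the forward).
Profit at T = |F_mkt − F*| = |524.02 − 501.5144| = S$22.51 per share

S$22.51 per share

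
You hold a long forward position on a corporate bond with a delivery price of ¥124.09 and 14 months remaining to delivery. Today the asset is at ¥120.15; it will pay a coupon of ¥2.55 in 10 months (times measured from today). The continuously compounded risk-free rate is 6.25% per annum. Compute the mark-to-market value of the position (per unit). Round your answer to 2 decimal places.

PV(remaining coupons) I = 2.55·e^(−0.0625·10/12) = 2.4206
Current forward F = (S − I)·e^(rT) = (120.15 − 2.4206)·e^(0.0625·14/12) = 117.7294 × 1.075641 = 126.6346
Value (long) = (F − K)·e^(−rT) = (126.6346 − 124.09) × 0.929678 = 2.3657
Value = ¥2.37

¥2.37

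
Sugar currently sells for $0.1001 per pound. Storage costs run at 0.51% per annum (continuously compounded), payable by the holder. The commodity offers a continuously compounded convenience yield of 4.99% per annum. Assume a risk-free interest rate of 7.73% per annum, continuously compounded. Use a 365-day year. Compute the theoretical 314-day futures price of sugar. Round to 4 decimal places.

$0.1029 per pound

Net carry = r + u − y = 0.0773 + 0.0051 − 0.0499 = 0.0325
F = S·e^((r+u−y)T) = 0.1001 · e^(0.0325 × 314/365) = 0.1001 · e^0.027959
= 0.1001 × 1.028354 = $0.1029 per pound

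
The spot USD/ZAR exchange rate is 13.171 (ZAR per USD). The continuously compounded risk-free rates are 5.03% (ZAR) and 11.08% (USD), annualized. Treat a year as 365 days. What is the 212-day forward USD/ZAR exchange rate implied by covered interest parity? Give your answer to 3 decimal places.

F = S·e^((r_ZAR − r_USD)T) = 13.171 · e^((0.0503 − 0.1108) × 212/365)
= 13.171 · e^-0.035140 = 13.171 × 0.965470
F = 12.716 ZAR per USD

12.716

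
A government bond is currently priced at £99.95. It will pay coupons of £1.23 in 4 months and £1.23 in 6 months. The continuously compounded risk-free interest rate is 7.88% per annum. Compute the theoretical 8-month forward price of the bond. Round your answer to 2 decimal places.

PV(coupons) I = 1.23·e^(−0.0788·4/12) + 1.23·e^(−0.0788·6/12)
I = 1.1981 + 1.1825 = 2.3806
F = (S − I)·e^(rT) = (99.95 − 2.3806) · e^(0.0788·8/12)
= 97.5694 · e^0.052533 = 97.5694 × 1.053937 = £102.83

£102.83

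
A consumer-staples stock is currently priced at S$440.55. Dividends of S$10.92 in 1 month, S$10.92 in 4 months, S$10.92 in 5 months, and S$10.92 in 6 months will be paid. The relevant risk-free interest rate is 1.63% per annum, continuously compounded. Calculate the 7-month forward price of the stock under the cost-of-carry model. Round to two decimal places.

PV(dividends) I = 10.92·e^(−0.0163·1/12) + 10.92·e^(−0.0163·4/12) + 10.92·e^(−0.0163·5/12) + 10.92·e^(−0.0163·6/12)
I = 10.9052 + 10.8608 + 10.8461 + 10.8314 = 43.4435
F = (S − I)·e^(rT) = (440.55 − 43.4435) · e^(0.0163·7/12)
= 397.1065 · e^0.009508 = 397.1065 × 1.009553 = S$400.90

S$400.90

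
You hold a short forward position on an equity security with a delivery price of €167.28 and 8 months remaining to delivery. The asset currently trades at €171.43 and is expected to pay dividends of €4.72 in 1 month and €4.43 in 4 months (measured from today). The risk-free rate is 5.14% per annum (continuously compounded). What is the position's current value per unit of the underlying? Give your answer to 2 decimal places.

-€0.73

PV(remaining dividends) I = 4.72·e^(−0.0514·1/12) + 4.43·e^(−0.0514·4/12) = 9.0546
Current forward F = (S − I)·e^(rT) = (171.43 − 9.0546)·e^(0.0514·8/12) = 162.3754 × 1.034861 = 168.0360
Value (long) = (F − K)·e^(−rT) = (168.0360 − 167.28) × 0.966314 = 0.7305
Short position value = −(long value) = -€0.73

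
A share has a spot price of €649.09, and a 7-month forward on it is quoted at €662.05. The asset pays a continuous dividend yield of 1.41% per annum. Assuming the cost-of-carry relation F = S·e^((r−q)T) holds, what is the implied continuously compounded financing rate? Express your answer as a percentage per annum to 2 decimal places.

4.80%

From F = S·e^((r−q)T): (r − q) = ln(F/S)/T
ln(662.05/649.09) = ln(1.019966) = 0.019769
(r − q) = 0.019769 / (7/12) = 0.033890
r = ln(F/S)/T + q = 0.033890 + 0.0141 = 0.047990
r = 4.80%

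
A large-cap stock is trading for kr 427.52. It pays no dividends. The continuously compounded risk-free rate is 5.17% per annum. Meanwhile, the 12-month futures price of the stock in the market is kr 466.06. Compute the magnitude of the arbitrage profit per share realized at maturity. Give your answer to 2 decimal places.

Fair futures: F* = S·e^(carry·T), with carry = r = 0.0517
F* = 427.52 · e^(0.0517 × 12/12) = 427.52 · e^0.051700 = 427.52 × 1.053060 = kr 450.2042
Market kr 466.06 > fair kr 450.2042: forward overpriced → cash-and-carry (buy spot, short the forward).
At maturity, profit = |F_mkt − F*| = |466.06 − 450.2042| = kr 15.86 per share

kr 15.86 per share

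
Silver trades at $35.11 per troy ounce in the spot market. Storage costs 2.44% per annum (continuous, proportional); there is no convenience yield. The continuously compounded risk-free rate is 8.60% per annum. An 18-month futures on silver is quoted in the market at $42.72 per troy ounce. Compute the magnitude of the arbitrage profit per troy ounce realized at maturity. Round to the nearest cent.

Fair futures: F* = S·e^(carry·T), with carry = (r + u) = 0.0860 + 0.0244 = 0.1104
F* = 35.11 · e^(0.1104 × 18/12) = 35.11 · e^0.165600 = 35.11 × 1.180101 = $41.4333
Market $42.72 > fair $41.4333: forward overpriced → cash-and-carry (buy spot, short the forward).
At maturity, profit = |F_mkt − F*| = |42.72 − 41.4333| = $1.29 per troy ounce

$1.29 per troy ounce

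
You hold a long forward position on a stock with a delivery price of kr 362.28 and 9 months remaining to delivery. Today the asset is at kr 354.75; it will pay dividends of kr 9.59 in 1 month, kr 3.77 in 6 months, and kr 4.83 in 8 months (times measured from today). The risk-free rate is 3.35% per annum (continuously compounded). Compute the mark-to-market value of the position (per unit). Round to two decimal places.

-kr 16.54

PV(remaining dividends) I = 9.59·e^(−0.0335·1/12) + 3.77·e^(−0.0335·6/12) + 4.83·e^(−0.0335·8/12) = 17.9940
Current forward F = (S − I)·e^(rT) = (354.75 − 17.9940)·e^(0.0335·9/12) = 336.7560 × 1.025443 = 345.3241
Value (long) = (F − K)·e^(−rT) = (345.3241 − 362.28) × 0.975188 = -16.5352
Value = -kr 16.54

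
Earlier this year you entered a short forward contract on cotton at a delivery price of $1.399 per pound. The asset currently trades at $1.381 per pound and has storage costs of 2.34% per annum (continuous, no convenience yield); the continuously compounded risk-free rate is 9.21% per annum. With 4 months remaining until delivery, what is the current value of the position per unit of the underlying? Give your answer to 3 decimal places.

-$0.035 per pound

Current fair forward for the remaining 4 months: F = S·e^((r + u)·T), (r + u) = 0.0921 + 0.0234 = 0.1155
F = 1.381 · e^(0.1155 × 4/12) = 1.381 × 1.039251 = 1.4352
Value of long forward = (F − K)·e^(−rT) = (1.4352 − 1.399) · e^(−0.0921·4/12)
= 0.0362 × 0.969766 = 0.035
Short position value = −(long value) = -$0.035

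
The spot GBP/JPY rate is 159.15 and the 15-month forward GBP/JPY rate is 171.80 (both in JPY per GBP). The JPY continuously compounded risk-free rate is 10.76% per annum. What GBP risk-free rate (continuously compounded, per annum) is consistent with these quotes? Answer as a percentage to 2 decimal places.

F = S·e^((r_JPY − r_GBP)T) ⇒ r_GBP = r_JPY − ln(F/S)/T
ln(171.80/159.15) = 0.076484; /(15/12) = 0.061187
r_GBP = 0.1076 − 0.061187 = 0.046413
r_GBP = 4.64%

4.64%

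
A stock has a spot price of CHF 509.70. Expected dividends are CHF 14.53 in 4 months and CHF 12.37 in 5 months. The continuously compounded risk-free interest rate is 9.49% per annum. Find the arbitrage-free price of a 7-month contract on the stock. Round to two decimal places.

PV(dividends) I = 14.53·e^(−0.0949·4/12) + 12.37·e^(−0.0949·5/12)
I = 14.0776 + 11.8904 = 25.9680
F = (S − I)·e^(rT) = (509.70 − 25.9680) · e^(0.0949·7/12)
= 483.7320 · e^0.055358 = 483.7320 × 1.056919 = CHF 511.27

CHF 511.27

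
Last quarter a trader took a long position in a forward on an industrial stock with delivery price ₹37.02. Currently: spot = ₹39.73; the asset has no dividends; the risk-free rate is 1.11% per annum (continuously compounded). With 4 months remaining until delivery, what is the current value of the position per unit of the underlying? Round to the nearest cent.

Current fair forward for the remaining 4 months: F = S·e^(r·T), r = 0.0111
F = 39.73 · e^(0.0111 × 4/12) = 39.73 × 1.003707 = 39.8773
Value of long forward = (F − K)·e^(−rT) = (39.8773 − 37.02) · e^(−0.0111·4/12)
= 2.8573 × 0.996307 = 2.85

₹2.85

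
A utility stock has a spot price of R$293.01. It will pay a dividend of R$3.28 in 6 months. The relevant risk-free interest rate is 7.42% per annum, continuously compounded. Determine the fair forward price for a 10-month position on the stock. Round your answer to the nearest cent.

PV(dividends) I = 3.28·e^(−0.0742·6/12)
I = 3.1605
F = (S − I)·e^(rT) = (293.01 − 3.1605) · e^(0.0742·10/12)
= 289.8495 · e^0.061833 = 289.8495 × 1.063785 = R$308.34

R$308.34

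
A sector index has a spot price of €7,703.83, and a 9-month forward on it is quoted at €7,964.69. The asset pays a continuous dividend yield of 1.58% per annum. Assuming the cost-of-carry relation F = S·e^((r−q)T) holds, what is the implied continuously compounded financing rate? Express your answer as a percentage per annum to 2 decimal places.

From F = S·e^((r−q)T): (r − q) = ln(F/S)/T
ln(7964.69/7703.83) = ln(1.033861) = 0.033300
(r − q) = 0.033300 / (9/12) = 0.044400
r = ln(F/S)/T + q = 0.044400 + 0.0158 = 0.060200
r = 6.02%

6.02%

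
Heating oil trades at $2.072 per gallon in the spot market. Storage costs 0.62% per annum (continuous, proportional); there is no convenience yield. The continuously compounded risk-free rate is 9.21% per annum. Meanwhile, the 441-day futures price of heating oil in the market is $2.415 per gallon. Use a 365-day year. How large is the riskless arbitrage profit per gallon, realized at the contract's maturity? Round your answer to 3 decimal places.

$0.082 per gallon

Fair futures: F* = S·e^(carry·T), with carry = (r + u) = 0.0921 + 0.0062 = 0.0983
F* = 2.072 · e^(0.0983 × 441/365) = 2.072 · e^0.118768 = 2.072 × 1.126109 = $2.3333
Market $2.415 > fair $2.3333: forward overpriced → cash-and-carry (buy spot, short the forward).
At maturity, profit = |F_mkt − F*| = |2.415 − 2.3333| = $0.082 per gallon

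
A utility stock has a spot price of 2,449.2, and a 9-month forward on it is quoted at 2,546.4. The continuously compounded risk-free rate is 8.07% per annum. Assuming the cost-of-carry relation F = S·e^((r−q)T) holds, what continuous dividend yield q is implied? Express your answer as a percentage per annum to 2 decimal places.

From F = S·e^((r−q)T): (r − q) = ln(F/S)/T
ln(2546.4/2449.2) = ln(1.039686) = 0.038919
(r − q) = 0.038919 / (9/12) = 0.051892
q = r − ln(F/S)/T = 0.0807 − 0.051892 = 0.028808
q = 2.88%

2.88%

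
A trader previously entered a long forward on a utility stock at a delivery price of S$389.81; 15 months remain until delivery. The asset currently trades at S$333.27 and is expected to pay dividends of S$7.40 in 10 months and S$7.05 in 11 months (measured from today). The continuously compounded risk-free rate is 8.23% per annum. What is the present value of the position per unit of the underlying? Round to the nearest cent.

-S$31.88

PV(remaining dividends) I = 7.40·e^(−0.0823·10/12) + 7.05·e^(−0.0823·11/12) = 13.4472
Current forward F = (S − I)·e^(rT) = (333.27 − 13.4472)·e^(0.0823·15/12) = 319.8228 × 1.108353 = 354.4766
Value (long) = (F − K)·e^(−rT) = (354.4766 − 389.81) × 0.902240 = -31.8792
Value = -S$31.88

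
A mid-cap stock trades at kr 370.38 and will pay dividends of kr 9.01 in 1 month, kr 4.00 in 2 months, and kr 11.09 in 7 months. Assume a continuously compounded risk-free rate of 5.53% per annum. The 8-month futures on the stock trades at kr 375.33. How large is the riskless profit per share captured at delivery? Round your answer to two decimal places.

PV(dividends) I = 9.01·e^(−0.0553·1/12) + 4.00·e^(−0.0553·2/12) + 11.09·e^(−0.0553·7/12) = 23.6698
Fair futures F* = (S − I)·e^(rT) = (370.38 − 23.6698)·e^0.036867 = 346.7102 × 1.037555 = 359.7309
Market kr 375.33 > fair 359.7309: forward overpriced → cash-and-carry (borrow at r, buy the stock and collect the dividends, short the forward).
Profit at T = |F_mkt − F*| = |375.33 − 359.7309| = kr 15.60 per share

kr 15.60 per share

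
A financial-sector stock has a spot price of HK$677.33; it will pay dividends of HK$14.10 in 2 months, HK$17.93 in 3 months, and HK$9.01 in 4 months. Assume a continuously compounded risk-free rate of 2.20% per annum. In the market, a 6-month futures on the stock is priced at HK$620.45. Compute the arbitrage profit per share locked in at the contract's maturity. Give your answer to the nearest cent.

HK$23.10 per share

PV(dividends) I = 14.10·e^(−0.0220·2/12) + 17.93·e^(−0.0220·3/12) + 9.01·e^(−0.0220·4/12) = 40.8242
Fair futures F* = (S − I)·e^(rT) = (677.33 − 40.8242)·e^0.011000 = 636.5058 × 1.011061 = 643.5462
Market HK$620.45 < fair 643.5462: forward underpriced → reverse cash-and-carry (short the stock, invest proceeds at r, pay the dividends, go long the forward).
Profit at T = |F_mkt − F*| = |620.45 − 643.5462| = HK$23.10 per share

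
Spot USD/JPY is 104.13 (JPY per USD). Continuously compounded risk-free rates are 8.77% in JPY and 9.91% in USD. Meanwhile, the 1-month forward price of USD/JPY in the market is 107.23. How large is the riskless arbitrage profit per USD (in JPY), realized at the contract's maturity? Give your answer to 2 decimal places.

3.20 per USD (in JPY)

Fair forward: F* = S·e^(carry·T), with carry = (r_JPY − r_USD) = 0.0877 − 0.0991 = -0.0114
F* = 104.13 · e^(-0.0114 × 1/12) = 104.13 · e^-0.000950 = 104.13 × 0.999050 = 104.0311
Market 107.23 > fair 104.0311: forward overpriced → cash-and-carry (buy spot, short the forward).
At maturity, profit = |F_mkt − F*| = |107.23 − 104.0311| = 3.20 per USD (in JPY)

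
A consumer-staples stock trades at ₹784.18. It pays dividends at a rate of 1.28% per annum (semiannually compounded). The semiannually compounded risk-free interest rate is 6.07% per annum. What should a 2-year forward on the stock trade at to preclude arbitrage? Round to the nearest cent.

₹861.53

F = S · (1+r/2)^(2T) / (1+q/2)^(2T)
= 784.18 × 1.127039 / 1.025847 = 784.18 × 1.098642
F = ₹861.53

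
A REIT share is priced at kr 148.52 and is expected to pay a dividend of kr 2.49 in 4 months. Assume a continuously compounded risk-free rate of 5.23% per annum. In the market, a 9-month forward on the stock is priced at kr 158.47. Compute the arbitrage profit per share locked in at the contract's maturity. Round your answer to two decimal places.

PV(dividends) I = 2.49·e^(−0.0523·4/12) = 2.4470
Fair forward F* = (S − I)·e^(rT) = (148.52 − 2.4470)·e^0.039225 = 146.0730 × 1.040004 = 151.9165
Market kr 158.47 > fair 151.9165: forward overpriced → cash-and-carry (borrow at r, buy the stock and collect the dividends, short the forward).
Profit at T = |F_mkt − F*| = |158.47 − 151.9165| = kr 6.55 per share

kr 6.55 per share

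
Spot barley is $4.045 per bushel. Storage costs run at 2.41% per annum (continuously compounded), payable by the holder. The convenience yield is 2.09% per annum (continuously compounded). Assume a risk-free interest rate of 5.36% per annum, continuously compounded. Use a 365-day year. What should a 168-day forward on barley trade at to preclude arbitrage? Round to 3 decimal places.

Net carry = r + u − y = 0.0536 + 0.0241 − 0.0209 = 0.0568
F = S·e^((r+u−y)T) = 4.045 · e^(0.0568 × 168/365) = 4.045 · e^0.026144
= 4.045 × 1.026489 = $4.152 per bushel

$4.152 per bushel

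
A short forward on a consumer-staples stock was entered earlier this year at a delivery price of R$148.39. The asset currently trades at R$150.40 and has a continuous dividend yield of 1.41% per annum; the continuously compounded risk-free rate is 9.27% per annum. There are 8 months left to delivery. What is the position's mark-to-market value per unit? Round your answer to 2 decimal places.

Current fair forward for the remaining 8 months: F = S·e^((r − q)·T), (r − q) = 0.0927 − 0.0141 = 0.0786
F = 150.40 · e^(0.0786 × 8/12) = 150.40 × 1.053797 = 158.4911
Value of long forward = (F − K)·e^(−rT) = (158.4911 − 148.39) · e^(−0.0927·8/12)
= 10.1011 × 0.940071 = 9.50
Short position value = −(long value) = -R$9.50

-R$9.50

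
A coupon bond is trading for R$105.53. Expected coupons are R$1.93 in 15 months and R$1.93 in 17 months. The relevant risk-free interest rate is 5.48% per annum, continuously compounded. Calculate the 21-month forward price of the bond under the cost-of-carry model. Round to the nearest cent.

R$112.20

PV(coupons) I = 1.93·e^(−0.0548·15/12) + 1.93·e^(−0.0548·17/12)
I = 1.8022 + 1.7858 = 3.5880
F = (S − I)·e^(rT) = (105.53 − 3.5880) · e^(0.0548·21/12)
= 101.9420 · e^0.095900 = 101.9420 × 1.100649 = R$112.20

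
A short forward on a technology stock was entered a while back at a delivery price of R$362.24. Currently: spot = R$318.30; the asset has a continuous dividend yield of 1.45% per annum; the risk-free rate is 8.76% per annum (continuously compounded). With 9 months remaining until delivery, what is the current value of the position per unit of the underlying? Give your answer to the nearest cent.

R$24.35

Current fair forward for the remaining 9 months: F = S·e^((r − q)·T), (r − q) = 0.0876 − 0.0145 = 0.0731
F = 318.30 · e^(0.0731 × 9/12) = 318.30 × 1.056356 = 336.2381
Value of long forward = (F − K)·e^(−rT) = (336.2381 − 362.24) · e^(−0.0876·9/12)
= -26.0019 × 0.936412 = -24.35
Short position value = −(long value) = R$24.35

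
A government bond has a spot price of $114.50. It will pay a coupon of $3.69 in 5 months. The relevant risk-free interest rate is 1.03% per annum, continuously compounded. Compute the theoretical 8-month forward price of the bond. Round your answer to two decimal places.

PV(coupons) I = 3.69·e^(−0.0103·5/12)
I = 3.6742
F = (S − I)·e^(rT) = (114.50 − 3.6742) · e^(0.0103·8/12)
= 110.8258 · e^0.006867 = 110.8258 × 1.006891 = $111.59

$111.59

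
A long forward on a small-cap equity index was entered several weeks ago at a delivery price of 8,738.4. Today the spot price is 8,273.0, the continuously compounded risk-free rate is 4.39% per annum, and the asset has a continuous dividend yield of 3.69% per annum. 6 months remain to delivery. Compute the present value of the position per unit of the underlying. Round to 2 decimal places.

-426.92

Current fair forward for the remaining 6 months: F = S·e^((r − q)·T), (r − q) = 0.0439 − 0.0369 = 0.0070
F = 8273.0 · e^(0.0070 × 6/12) = 8273.0 × 1.00350613 = 8302.0062
Value of long forward = (F − K)·e^(−rT) = (8302.0062 − 8738.4) · e^(−0.0439·6/12)
= -436.3938 × 0.97828915 = -426.92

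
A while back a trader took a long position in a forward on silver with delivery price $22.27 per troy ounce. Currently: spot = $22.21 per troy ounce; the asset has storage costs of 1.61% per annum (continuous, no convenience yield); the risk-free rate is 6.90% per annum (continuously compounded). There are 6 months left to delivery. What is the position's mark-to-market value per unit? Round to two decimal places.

$0.87 per troy ounce

Current fair forward for the remaining 6 months: F = S·e^((r + u)·T), (r + u) = 0.0690 + 0.0161 = 0.0851
F = 22.21 · e^(0.0851 × 6/12) = 22.21 × 1.043468 = 23.1754
Value of long forward = (F − K)·e^(−rT) = (23.1754 − 22.27) · e^(−0.0690·6/12)
= 0.9054 × 0.966088 = 0.87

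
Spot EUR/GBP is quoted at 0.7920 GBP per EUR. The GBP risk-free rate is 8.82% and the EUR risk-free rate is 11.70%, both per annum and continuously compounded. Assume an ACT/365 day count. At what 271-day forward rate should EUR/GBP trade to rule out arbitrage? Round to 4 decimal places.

0.7752

F = S·e^((r_GBP − r_EUR)T) = 0.7920 · e^((0.0882 − 0.1170) × 271/365)
= 0.7920 · e^-0.021383 = 0.7920 × 0.978844
F = 0.7752 GBP per EUR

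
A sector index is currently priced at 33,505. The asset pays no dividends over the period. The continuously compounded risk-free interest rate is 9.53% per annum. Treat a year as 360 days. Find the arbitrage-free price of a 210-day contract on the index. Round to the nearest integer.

F = S·e^(rT) = 33505 · e^(0.0953 × 210/360)
= 33505 · e^0.055592 = 33505 × 1.057166
F = 35,420

35,420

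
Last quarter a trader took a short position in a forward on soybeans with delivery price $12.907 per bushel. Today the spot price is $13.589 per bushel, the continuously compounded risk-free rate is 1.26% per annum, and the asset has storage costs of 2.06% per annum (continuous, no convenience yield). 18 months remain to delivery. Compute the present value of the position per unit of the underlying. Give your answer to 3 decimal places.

Current fair forward for the remaining 18 months: F = S·e^((r + u)·T), (r + u) = 0.0126 + 0.0206 = 0.0332
F = 13.589 · e^(0.0332 × 18/12) = 13.589 × 1.051061 = 14.2829
Value of long forward = (F − K)·e^(−rT) = (14.2829 − 12.907) · e^(−0.0126·18/12)
= 1.3759 × 0.981277 = 1.350
Short position value = −(long value) = -$1.350

-$1.350 per bushel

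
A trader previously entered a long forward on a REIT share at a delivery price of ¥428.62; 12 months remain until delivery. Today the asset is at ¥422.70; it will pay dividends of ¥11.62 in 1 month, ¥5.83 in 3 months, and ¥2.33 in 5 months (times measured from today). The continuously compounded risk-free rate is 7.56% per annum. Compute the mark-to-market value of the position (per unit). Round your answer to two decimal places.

PV(remaining dividends) I = 11.62·e^(−0.0756·1/12) + 5.83·e^(−0.0756·3/12) + 2.33·e^(−0.0756·5/12) = 19.5256
Current forward F = (S − I)·e^(rT) = (422.70 − 19.5256)·e^(0.0756·12/12) = 403.1744 × 1.078531 = 434.8361
Value (long) = (F − K)·e^(−rT) = (434.8361 − 428.62) × 0.927187 = 5.7635
Value = ¥5.76

¥5.76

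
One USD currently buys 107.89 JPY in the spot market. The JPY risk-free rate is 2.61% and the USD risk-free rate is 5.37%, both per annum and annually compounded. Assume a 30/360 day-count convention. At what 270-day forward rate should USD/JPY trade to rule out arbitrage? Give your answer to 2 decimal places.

105.76

By covered interest parity, F = S · (1+r_JPY)^T / (1+r_USD)^T
= 107.89 × 1.019512 / 1.040011 = 107.89 × 0.980290
F = 105.76 JPY per USD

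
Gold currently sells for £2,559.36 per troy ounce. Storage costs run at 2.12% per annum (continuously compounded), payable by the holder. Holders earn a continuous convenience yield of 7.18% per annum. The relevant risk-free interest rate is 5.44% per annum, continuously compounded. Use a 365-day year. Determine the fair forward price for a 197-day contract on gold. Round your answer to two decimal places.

£2,564.61 per troy ounce

Net carry = r + u − y = 0.0544 + 0.0212 − 0.0718 = 0.0038
F = S·e^((r+u−y)T) = 2559.36 · e^(0.0038 × 197/365) = 2559.36 · e^0.00205096
= 2559.36 × 1.00205306 = £2,564.61 per troy ounce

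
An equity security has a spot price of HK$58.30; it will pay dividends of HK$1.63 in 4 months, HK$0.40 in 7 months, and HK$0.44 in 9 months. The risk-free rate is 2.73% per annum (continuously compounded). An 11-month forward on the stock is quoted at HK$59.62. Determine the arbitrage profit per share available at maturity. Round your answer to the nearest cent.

PV(dividends) I = 1.63·e^(−0.0273·4/12) + 0.40·e^(−0.0273·7/12) + 0.44·e^(−0.0273·9/12) = 2.4400
Fair forward F* = (S − I)·e^(rT) = (58.30 − 2.4400)·e^0.025025 = 55.8600 × 1.025341 = 57.2755
Market HK$59.62 > fair 57.2755: forward overpriced → cash-and-carry (borrow at r, buy the stock and collect the dividends, short the forward).
Profit at T = |F_mkt − F*| = |59.62 − 57.2755| = HK$2.34 per share

HK$2.34 per share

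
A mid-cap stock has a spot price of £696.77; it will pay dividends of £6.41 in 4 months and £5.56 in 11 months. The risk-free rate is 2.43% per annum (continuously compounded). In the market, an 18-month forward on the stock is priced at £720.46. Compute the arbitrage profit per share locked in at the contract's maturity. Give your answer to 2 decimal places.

PV(dividends) I = 6.41·e^(−0.0243·4/12) + 5.56·e^(−0.0243·11/12) = 11.7958
Fair forward F* = (S − I)·e^(rT) = (696.77 − 11.7958)·e^0.036450 = 684.9742 × 1.037122 = 710.4018
Market £720.46 > fair 710.4018: forward overpriced → cash-and-carry (borrow at r, buy the stock and collect the dividends, short the forward).
Profit at T = |F_mkt − F*| = |720.46 − 710.4018| = £10.06 per share

£10.06 per share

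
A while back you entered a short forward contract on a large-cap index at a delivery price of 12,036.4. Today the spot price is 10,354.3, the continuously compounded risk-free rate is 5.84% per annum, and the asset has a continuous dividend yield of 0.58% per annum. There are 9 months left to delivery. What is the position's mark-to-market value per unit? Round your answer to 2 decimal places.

Current fair forward for the remaining 9 months: F = S·e^((r − q)·T), (r − q) = 0.0584 − 0.0058 = 0.0526
F = 10354.3 · e^(0.0526 × 9/12) = 10354.3 × 1.04023849 = 10770.9414
Value of long forward = (F − K)·e^(−rT) = (10770.9414 − 12036.4) · e^(−0.0584·9/12)
= -1265.4586 × 0.95714537 = -1211.23
Short position value = −(long value) = 1211.23

1211.23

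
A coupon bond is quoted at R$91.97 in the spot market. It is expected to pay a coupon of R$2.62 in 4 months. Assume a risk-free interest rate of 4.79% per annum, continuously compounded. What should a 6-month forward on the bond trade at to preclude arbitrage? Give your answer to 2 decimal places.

R$91.56

PV(coupons) I = 2.62·e^(−0.0479·4/12)
I = 2.5785
F = (S − I)·e^(rT) = (91.97 − 2.5785) · e^(0.0479·6/12)
= 89.3915 · e^0.023950 = 89.3915 × 1.024239 = R$91.56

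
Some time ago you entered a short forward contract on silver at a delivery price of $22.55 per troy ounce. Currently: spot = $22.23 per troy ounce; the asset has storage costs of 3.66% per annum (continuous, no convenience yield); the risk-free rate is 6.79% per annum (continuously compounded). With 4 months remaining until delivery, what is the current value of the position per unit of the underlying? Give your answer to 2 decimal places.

Current fair forward for the remaining 4 months: F = S·e^((r + u)·T), (r + u) = 0.0679 + 0.0366 = 0.1045
F = 22.23 · e^(0.1045 × 4/12) = 22.23 × 1.035447 = 23.0180
Value of long forward = (F − K)·e^(−rT) = (23.0180 − 22.55) · e^(−0.0679·4/12)
= 0.4680 × 0.977621 = 0.46
Short position value = −(long value) = -$0.46

-$0.46 per troy ounce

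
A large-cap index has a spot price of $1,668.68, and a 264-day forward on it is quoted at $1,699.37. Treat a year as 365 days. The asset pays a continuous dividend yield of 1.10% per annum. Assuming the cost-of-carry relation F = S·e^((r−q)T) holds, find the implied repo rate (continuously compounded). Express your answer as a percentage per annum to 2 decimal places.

3.62%

From F = S·e^((r−q)T): (r − q) = ln(F/S)/T
ln(1699.37/1668.68) = ln(1.018392) = 0.018225
(r − q) = 0.018225 / (264/365) = 0.025197
r = ln(F/S)/T + q = 0.025197 + 0.0110 = 0.036197
r = 3.62%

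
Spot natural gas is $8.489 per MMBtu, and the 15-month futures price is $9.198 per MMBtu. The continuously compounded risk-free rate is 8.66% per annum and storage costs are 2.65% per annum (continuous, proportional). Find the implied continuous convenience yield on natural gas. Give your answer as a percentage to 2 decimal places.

F = S·e^((r+u−y)T) ⇒ (r+u−y) = ln(F/S)/T
ln(9.198/8.489) = 0.080215; /T ⇒ 0.064172
y = r + u − ln(F/S)/T = 0.0866 + 0.0265 − 0.064172 = 0.048928
y = 4.89%

4.89%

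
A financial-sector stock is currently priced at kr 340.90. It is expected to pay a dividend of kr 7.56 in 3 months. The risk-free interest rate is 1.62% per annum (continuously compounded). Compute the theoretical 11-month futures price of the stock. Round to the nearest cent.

kr 338.36

PV(dividends) I = 7.56·e^(−0.0162·3/12)
I = 7.5294
F = (S − I)·e^(rT) = (340.90 − 7.5294) · e^(0.0162·11/12)
= 333.3706 · e^0.014850 = 333.3706 × 1.014961 = kr 338.36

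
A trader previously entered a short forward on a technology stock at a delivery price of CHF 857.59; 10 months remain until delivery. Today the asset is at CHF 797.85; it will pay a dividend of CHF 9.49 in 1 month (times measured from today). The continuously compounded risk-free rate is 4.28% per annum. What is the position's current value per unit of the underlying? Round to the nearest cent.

PV(remaining dividends) I = 9.49·e^(−0.0428·1/12) = 9.4562
Current forward F = (S − I)·e^(rT) = (797.85 − 9.4562)·e^(0.0428·10/12) = 788.3938 × 1.036310 = 817.0204
Value (long) = (F − K)·e^(−rT) = (817.0204 − 857.59) × 0.964962 = -39.1481
Short position value = −(long value) = CHF 39.15

CHF 39.15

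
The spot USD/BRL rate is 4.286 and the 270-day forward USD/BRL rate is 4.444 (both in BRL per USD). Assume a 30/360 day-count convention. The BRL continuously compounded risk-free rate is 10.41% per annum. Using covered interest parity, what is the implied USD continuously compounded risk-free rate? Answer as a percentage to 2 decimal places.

F = S·e^((r_BRL − r_USD)T) ⇒ r_USD = r_BRL − ln(F/S)/T
ln(4.444/4.286) = 0.036201; /(270/360) = 0.048268
r_USD = 0.1041 − 0.048268 = 0.055832
r_USD = 5.58%

5.58%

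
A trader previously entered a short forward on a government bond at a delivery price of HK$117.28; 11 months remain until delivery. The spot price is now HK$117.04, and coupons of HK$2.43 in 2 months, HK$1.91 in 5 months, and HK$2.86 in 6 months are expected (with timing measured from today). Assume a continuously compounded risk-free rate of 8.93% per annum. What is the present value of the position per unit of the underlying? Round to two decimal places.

PV(remaining coupons) I = 2.43·e^(−0.0893·2/12) + 1.91·e^(−0.0893·5/12) + 2.86·e^(−0.0893·6/12) = 6.9694
Current forward F = (S − I)·e^(rT) = (117.04 − 6.9694)·e^(0.0893·11/12) = 110.0706 × 1.085302 = 119.4598
Value (long) = (F − K)·e^(−rT) = (119.4598 − 117.28) × 0.921402 = 2.0085
Short position value = −(long value) = -HK$2.01

-HK$2.01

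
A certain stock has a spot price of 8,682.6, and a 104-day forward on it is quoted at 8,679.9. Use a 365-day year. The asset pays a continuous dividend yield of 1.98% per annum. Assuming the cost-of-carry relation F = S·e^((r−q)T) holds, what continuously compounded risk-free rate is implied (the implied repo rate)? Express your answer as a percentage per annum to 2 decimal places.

From F = S·e^((r−q)T): (r − q) = ln(F/S)/T
ln(8679.9/8682.6) = ln(0.999689) = -0.000311
(r − q) = -0.000311 / (104/365) = -0.001091
r = ln(F/S)/T + q = -0.001091 + 0.0198 = 0.018709
r = 1.87%

1.87%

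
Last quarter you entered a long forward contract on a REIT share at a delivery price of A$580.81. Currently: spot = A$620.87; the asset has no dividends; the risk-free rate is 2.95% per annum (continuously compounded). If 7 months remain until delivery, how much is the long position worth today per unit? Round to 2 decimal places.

A$49.97

Current fair forward for the remaining 7 months: F = S·e^(r·T), r = 0.0295
F = 620.87 · e^(0.0295 × 7/12) = 620.87 × 1.017357 = 631.6464
Value of long forward = (F − K)·e^(−rT) = (631.6464 − 580.81) · e^(−0.0295·7/12)
= 50.8364 × 0.982939 = 49.97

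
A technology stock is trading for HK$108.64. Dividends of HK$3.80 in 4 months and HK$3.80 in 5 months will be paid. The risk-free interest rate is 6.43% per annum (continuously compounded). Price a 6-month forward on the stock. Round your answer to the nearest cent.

HK$104.53

PV(dividends) I = 3.80·e^(−0.0643·4/12) + 3.80·e^(−0.0643·5/12)
I = 3.7194 + 3.6995 = 7.4189
F = (S − I)·e^(rT) = (108.64 − 7.4189) · e^(0.0643·6/12)
= 101.2211 · e^0.032150 = 101.2211 × 1.032672 = HK$104.53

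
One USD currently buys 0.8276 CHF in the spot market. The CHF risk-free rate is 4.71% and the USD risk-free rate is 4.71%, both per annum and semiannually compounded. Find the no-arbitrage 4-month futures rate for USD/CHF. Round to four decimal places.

By covered interest parity, F = S · (1+r_CHF/2)^(2T) / (1+r_USD/2)^(2T)
= 0.8276 × 1.015639 / 1.015639 = 0.8276 × 1.000000
F = 0.8276 CHF per USD

0.8276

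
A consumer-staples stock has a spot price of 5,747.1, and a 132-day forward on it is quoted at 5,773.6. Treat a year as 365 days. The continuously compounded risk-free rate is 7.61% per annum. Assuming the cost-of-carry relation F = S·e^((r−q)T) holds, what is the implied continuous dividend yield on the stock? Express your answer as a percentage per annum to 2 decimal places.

6.34%

From F = S·e^((r−q)T): (r − q) = ln(F/S)/T
ln(5773.6/5747.1) = ln(1.004611) = 0.004600
(r − q) = 0.004600 / (132/365) = 0.012720
q = r − ln(F/S)/T = 0.0761 − 0.012720 = 0.063380
q = 6.34%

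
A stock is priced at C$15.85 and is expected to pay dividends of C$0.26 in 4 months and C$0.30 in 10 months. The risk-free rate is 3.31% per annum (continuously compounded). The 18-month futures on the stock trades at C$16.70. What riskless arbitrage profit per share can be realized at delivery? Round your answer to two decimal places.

C$0.62 per share

PV(dividends) I = 0.26·e^(−0.0331·4/12) + 0.30·e^(−0.0331·10/12) = 0.5490
Fair futures F* = (S − I)·e^(rT) = (15.85 − 0.5490)·e^0.049650 = 15.3010 × 1.050903 = 16.0799
Market C$16.70 > fair 16.0799: forward overpriced → cash-and-carry (borrow at r, buy the stock and collect the dividends, short the forward).
Profit at T = |F_mkt − F*| = |16.70 − 16.0799| = C$0.62 per share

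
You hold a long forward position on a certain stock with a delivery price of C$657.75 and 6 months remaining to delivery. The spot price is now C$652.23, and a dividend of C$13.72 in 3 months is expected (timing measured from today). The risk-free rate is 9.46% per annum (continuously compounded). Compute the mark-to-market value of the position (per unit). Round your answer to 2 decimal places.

C$11.47

PV(remaining dividends) I = 13.72·e^(−0.0946·3/12) = 13.3993
Current forward F = (S − I)·e^(rT) = (652.23 − 13.3993)·e^(0.0946·6/12) = 638.8307 × 1.048436 = 669.7731
Value (long) = (F − K)·e^(−rT) = (669.7731 − 657.75) × 0.953801 = 11.4676
Value = C$11.47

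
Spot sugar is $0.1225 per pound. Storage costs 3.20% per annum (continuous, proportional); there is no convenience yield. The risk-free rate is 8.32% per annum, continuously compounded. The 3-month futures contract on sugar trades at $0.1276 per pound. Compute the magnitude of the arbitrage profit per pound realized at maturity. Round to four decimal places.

$0.0015 per pound

Fair futures: F* = S·e^(carry·T), with carry = (r + u) = 0.0832 + 0.0320 = 0.1152
F* = 0.1225 · e^(0.1152 × 3/12) = 0.1225 · e^0.028800 = 0.1225 × 1.029219 = $0.1261
Market $0.1276 > fair $0.1261: forward overpriced → cash-and-carry (buy spot, short the forward).
At maturity, profit = |F_mkt − F*| = |0.1276 − 0.1261| = $0.0015 per pound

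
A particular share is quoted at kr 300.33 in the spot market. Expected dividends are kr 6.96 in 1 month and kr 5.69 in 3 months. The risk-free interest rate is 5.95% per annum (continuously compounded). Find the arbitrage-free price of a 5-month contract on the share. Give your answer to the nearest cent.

kr 295.02

PV(dividends) I = 6.96·e^(−0.0595·1/12) + 5.69·e^(−0.0595·3/12)
I = 6.9256 + 5.6060 = 12.5316
F = (S − I)·e^(rT) = (300.33 − 12.5316) · e^(0.0595·5/12)
= 287.7984 · e^0.024792 = 287.7984 × 1.025102 = kr 295.02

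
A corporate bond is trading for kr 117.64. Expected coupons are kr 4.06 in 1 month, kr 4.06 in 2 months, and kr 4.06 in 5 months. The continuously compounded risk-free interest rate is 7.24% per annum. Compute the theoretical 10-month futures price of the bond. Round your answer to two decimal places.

kr 112.22

PV(coupons) I = 4.06·e^(−0.0724·1/12) + 4.06·e^(−0.0724·2/12) + 4.06·e^(−0.0724·5/12)
I = 4.0356 + 4.0113 + 3.9394 = 11.9863
F = (S − I)·e^(rT) = (117.64 − 11.9863) · e^(0.0724·10/12)
= 105.6537 · e^0.060333 = 105.6537 × 1.062190 = kr 112.22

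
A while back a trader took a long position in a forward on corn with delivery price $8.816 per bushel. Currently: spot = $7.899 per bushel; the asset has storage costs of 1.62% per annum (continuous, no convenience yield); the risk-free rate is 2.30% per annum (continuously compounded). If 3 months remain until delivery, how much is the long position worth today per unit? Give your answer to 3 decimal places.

Current fair forward for the remaining 3 months: F = S·e^((r + u)·T), (r + u) = 0.0230 + 0.0162 = 0.0392
F = 7.899 · e^(0.0392 × 3/12) = 7.899 × 1.009848 = 7.9768
Value of long forward = (F − K)·e^(−rT) = (7.9768 − 8.816) · e^(−0.0230·3/12)
= -0.8392 × 0.994266 = -0.834

-$0.834 per bushel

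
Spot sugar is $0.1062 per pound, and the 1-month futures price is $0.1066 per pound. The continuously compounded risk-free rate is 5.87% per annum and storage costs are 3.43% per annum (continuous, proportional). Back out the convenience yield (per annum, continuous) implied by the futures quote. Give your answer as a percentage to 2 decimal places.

4.79%

F = S·e^((r+u−y)T) ⇒ (r+u−y) = ln(F/S)/T
ln(0.1066/0.1062) = 0.003759; /T ⇒ 0.045108
y = r + u − ln(F/S)/T = 0.0587 + 0.0343 − 0.045108 = 0.047892
y = 4.79%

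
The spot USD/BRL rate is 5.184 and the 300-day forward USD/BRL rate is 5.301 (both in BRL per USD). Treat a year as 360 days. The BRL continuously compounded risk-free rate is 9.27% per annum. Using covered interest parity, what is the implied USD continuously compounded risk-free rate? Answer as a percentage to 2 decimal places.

6.59%

F = S·e^((r_BRL − r_USD)T) ⇒ r_USD = r_BRL − ln(F/S)/T
ln(5.301/5.184) = 0.022319; /(300/360) = 0.026783
r_USD = 0.0927 − 0.026783 = 0.065917
r_USD = 6.59%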